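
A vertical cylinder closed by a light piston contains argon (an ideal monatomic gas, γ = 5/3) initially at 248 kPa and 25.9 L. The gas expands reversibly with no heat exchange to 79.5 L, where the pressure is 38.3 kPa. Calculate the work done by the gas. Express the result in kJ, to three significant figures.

Adiabatic: W = (P₁V₁ − P₂V₂)/(γ − 1) with γ = 5/3.
P₁V₁ = 6423 J, P₂V₂ = 3045 J.
W = (6423 − 3045) / 0.6667 = 5068 J.

W ≈ 5.07 kJ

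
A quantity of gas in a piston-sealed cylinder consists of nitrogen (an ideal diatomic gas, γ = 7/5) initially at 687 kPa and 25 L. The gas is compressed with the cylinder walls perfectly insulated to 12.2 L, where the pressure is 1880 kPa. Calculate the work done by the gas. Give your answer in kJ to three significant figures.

Adiabatic: W = (P₁V₁ − P₂V₂)/(γ − 1) with γ = 7/5.
P₁V₁ = 17175 J, P₂V₂ = 22936 J.
W = (17175 − 22936) / 0.4 = -14403 J.

W ≈ -14.4 kJ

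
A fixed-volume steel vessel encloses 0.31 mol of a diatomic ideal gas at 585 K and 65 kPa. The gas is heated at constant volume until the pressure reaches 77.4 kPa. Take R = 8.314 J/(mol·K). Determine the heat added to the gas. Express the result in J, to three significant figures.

Constant volume ⇒ W = 0, so Q = ΔU = nCᵥΔT with Cᵥ = 5R/2 = 20.79 J/(mol·K).
At constant V, T₂/T₁ = P₂/P₁ ⇒ ΔT = T₁(P₂/P₁ − 1) = 585·(77.4/65 − 1) = 111.6 K.
ΔU = (0.31)(20.79)(111.6) = 719.1 J.

Q ≈ 719 J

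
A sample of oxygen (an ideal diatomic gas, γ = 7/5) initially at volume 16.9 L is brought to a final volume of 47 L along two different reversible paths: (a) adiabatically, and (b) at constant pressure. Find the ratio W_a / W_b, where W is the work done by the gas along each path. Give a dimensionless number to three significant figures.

Path (a) adiabatic: W = P₁V₁(1 − (V₁/V₂)^(γ−1))/(γ−1) → W_a/(P₁V₁) = 0.8394.
Path (b) isobaric: W = P₁(V₂ − V₁) → W_b/(P₁V₁) = 1.781.
W_a / W_b = 0.8394 / 1.781 = 0.4713.

W_a / W_b ≈ 0.471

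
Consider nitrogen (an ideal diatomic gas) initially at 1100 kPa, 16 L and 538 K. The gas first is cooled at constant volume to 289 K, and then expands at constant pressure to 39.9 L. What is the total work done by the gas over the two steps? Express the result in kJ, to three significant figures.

Step 1 (isochoric): W = 0 (constant volume).
After step 1: P = 590.9 kPa (V unchanged).
Step 2 (isobaric): W = PΔV = (590.9 kPa)(39.9 − 16 L) = 14122 J.
W_total = 0 + 14122 = 14122 J.

W_total ≈ 14.1 kJ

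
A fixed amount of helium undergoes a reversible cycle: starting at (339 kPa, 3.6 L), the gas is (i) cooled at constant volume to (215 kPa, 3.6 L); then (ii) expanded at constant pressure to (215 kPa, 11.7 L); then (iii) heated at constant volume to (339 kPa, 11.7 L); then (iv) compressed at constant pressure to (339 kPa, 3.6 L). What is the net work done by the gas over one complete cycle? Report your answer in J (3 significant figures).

Constant-volume legs do no work.
W(ii) = (215)(11.7 − 3.6) = 1742 J; W(iv) = (339)(3.6 − 11.7) = -2746 J.
W_net = 1742 − 2746 = -1004 J (the counter-clockwise enclosed area).

W_net ≈ -1000 J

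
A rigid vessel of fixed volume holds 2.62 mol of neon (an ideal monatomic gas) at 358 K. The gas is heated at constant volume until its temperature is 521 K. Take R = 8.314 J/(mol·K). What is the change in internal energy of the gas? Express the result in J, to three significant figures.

ΔU ≈ 5330 J

Constant volume ⇒ W = 0, so Q = ΔU = nCᵥΔT with Cᵥ = 3R/2 = 12.47 J/(mol·K).
ΔU = (2.62)(12.47)(521 − 358) = 5326 J.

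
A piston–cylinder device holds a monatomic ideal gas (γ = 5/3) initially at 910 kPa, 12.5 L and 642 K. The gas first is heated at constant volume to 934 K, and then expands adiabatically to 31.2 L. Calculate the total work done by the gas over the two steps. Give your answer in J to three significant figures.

W_total ≈ 11300 J

Step 1 (isochoric): W = 0 (constant volume).
After step 1: P = 1324 kPa (V unchanged).
Step 2 (adiabatic): W = (P₁V₁ − P₂V₂)/(γ−1) = (16549 − 8994)/0.667 = 11333 J.
W_total = 0 + 11333 = 11333 J.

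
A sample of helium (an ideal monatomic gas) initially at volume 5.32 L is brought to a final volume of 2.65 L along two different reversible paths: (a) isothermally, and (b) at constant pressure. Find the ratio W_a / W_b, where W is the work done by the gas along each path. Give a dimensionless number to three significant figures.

W_a / W_b ≈ 1.39

Path (a) isothermal: W = P₁V₁ ln(V₂/V₁) → W_a/(P₁V₁) = -0.6969.
Path (b) isobaric: W = P₁(V₂ − V₁) → W_b/(P₁V₁) = -0.5019.
W_a / W_b = -0.6969 / -0.5019 = 1.389.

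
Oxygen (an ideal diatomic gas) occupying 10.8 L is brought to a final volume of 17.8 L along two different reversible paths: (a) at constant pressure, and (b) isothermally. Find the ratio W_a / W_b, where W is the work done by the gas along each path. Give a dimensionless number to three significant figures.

Path (a) isobaric: W = P₁(V₂ − V₁) → W_a/(P₁V₁) = 0.6481.
Path (b) isothermal: W = P₁V₁ ln(V₂/V₁) → W_b/(P₁V₁) = 0.4997.
W_a / W_b = 0.6481 / 0.4997 = 1.297.

W_a / W_b ≈ 1.30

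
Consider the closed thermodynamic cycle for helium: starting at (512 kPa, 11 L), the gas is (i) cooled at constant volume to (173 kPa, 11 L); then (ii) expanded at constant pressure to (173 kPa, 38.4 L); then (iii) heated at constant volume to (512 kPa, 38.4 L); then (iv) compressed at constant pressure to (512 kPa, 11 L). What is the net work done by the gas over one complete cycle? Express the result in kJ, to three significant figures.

Constant-volume legs do no work.
W(ii) = (173)(38.4 − 11) = 4740 J; W(iv) = (512)(11 − 38.4) = -14029 J.
W_net = 4740 − 14029 = -9289 J (the counter-clockwise enclosed area).

W_net ≈ -9.29 kJ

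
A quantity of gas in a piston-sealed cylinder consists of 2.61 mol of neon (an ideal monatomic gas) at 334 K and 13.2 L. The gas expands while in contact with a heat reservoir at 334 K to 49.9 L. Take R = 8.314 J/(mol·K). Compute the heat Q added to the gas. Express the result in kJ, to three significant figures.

Isothermal ⇒ ΔU = 0, so Q = W = nRT ln(V₂/V₁).
Q = (2.61)(8.314)(334) ln(49.9/13.2) = 7248 × 1.33 = 9638 J.

Q ≈ 9.64 kJ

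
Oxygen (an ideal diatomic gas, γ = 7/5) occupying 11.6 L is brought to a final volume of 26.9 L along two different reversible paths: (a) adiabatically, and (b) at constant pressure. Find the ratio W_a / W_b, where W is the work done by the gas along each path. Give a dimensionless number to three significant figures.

W_a / W_b ≈ 0.542

Path (a) adiabatic: W = P₁V₁(1 − (V₁/V₂)^(γ−1))/(γ−1) → W_a/(P₁V₁) = 0.7142.
Path (b) isobaric: W = P₁(V₂ − V₁) → W_b/(P₁V₁) = 1.319.
W_a / W_b = 0.7142 / 1.319 = 0.5415.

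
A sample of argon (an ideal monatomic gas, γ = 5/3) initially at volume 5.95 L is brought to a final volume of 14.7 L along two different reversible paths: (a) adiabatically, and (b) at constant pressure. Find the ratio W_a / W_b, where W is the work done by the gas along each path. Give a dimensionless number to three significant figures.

Path (a) adiabatic: W = P₁V₁(1 − (V₁/V₂)^(γ−1))/(γ−1) → W_a/(P₁V₁) = 0.6792.
Path (b) isobaric: W = P₁(V₂ − V₁) → W_b/(P₁V₁) = 1.471.
W_a / W_b = 0.6792 / 1.471 = 0.4619.

W_a / W_b ≈ 0.462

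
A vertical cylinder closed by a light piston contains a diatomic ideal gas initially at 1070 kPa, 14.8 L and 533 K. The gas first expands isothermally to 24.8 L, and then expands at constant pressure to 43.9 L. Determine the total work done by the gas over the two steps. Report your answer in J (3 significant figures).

Step 1 (isothermal): W = P₁V₁ ln(V₂/V₁) = (15836) ln(24.8/14.8) = 8175 J.
After step 1: P = 638.5 kPa, V = 24.8 L, T = 533 K.
Step 2 (isobaric): W = PΔV = (638.5 kPa)(43.9 − 24.8 L) = 12196 J.
W_total = 8175 + 12196 = 20371 J.

W_total ≈ 20400 J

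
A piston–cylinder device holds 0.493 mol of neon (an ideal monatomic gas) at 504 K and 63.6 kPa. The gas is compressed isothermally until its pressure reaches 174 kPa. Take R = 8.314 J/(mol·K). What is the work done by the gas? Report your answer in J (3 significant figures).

W ≈ -2080 J

Isothermal process: W = nRT ln(V₂/V₁) = nRT ln(P₁/P₂).
W = (0.493)(8.314)(504) × ln(63.6/174)
  = 2066 × ln(0.3655) = 2066 × -1.006
W_by_gas = -2079 J.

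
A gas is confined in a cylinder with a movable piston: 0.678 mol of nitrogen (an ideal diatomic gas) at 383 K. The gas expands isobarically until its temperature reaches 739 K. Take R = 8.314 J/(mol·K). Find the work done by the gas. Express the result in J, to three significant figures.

Isobaric: W = P ΔV = nR ΔT.
W = (0.678)(8.314)(739 − 383) = 2007 J.

W ≈ 2010 J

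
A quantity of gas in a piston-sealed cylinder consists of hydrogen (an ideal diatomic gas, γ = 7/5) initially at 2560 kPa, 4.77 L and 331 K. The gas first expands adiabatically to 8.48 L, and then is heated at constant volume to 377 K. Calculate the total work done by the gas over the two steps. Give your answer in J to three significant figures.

W_total ≈ 6280 J

Step 1 (adiabatic): W = (P₁V₁ − P₂V₂)/(γ−1) = (12211 − 9701)/0.4 = 6276 J.
Step 2 (isochoric): W = 0 (constant volume).
W_total = 6276 + 0 = 6276 J.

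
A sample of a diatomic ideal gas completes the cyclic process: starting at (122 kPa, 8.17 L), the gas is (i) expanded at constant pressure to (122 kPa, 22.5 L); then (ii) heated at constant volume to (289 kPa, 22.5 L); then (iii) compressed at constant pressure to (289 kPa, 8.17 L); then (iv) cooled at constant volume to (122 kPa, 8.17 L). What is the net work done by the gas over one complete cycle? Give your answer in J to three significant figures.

Constant-volume legs do no work.
W(i) = (122)(22.5 − 8.17) = 1748 J; W(iii) = (289)(8.17 − 22.5) = -4141 J.
W_net = 1748 − 4141 = -2393 J (the counter-clockwise enclosed area).

W_net ≈ -2390 J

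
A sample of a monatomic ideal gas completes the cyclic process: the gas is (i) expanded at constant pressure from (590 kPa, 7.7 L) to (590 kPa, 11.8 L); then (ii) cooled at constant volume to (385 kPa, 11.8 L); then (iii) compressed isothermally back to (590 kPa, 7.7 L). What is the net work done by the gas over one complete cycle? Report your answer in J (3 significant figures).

W_net ≈ 480 J

Leg (i): W = PΔV = (590)(11.8 − 7.7) = 2419 J.
Leg (ii): W = 0.
Leg (iii): W = PᵢVᵢ ln(V_f/Vᵢ) = (4543) ln(7.7/11.8) = -1939 J.
W_net = 2419 − 1939 = 479.7 J.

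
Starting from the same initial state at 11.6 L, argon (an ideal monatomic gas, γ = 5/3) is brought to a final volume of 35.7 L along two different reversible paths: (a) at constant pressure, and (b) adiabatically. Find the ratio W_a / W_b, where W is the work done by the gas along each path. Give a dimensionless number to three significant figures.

Path (a) isobaric: W = P₁(V₂ − V₁) → W_a/(P₁V₁) = 2.078.
Path (b) adiabatic: W = P₁V₁(1 − (V₁/V₂)^(γ−1))/(γ−1) → W_b/(P₁V₁) = 0.791.
W_a / W_b = 2.078 / 0.791 = 2.626.

W_a / W_b ≈ 2.63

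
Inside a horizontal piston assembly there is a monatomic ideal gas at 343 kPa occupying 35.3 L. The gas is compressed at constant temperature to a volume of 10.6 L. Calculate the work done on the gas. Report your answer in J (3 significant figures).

Isothermal: W = nRT ln(V₂/V₁) = P₁V₁ ln(V₂/V₁).
P₁V₁ = (343 kPa)(35.3 L) = 12108 J.
W = 12108 × ln(10.6/35.3) = 12108 × -1.203
W_by_gas = -14566 J; work on gas = −W_by = 14566 J.

W ≈ 14600 J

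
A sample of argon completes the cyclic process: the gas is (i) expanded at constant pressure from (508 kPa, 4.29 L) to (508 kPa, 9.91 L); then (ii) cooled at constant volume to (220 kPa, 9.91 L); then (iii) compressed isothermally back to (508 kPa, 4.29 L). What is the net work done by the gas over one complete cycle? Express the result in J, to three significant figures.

Leg (i): W = PΔV = (508)(9.91 − 4.29) = 2855 J.
Leg (ii): W = 0.
Leg (iii): W = PᵢVᵢ ln(V_f/Vᵢ) = (2180) ln(4.29/9.91) = -1825 J.
W_net = 2855 − 1825 = 1030 J.

W_net ≈ 1030 J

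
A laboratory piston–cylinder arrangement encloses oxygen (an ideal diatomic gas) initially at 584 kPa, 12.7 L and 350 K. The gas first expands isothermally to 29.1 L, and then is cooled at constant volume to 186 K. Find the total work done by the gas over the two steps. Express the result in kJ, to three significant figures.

W_total ≈ 6.15 kJ

Step 1 (isothermal): W = P₁V₁ ln(V₂/V₁) = (7417) ln(29.1/12.7) = 6150 J.
Step 2 (isochoric): W = 0 (constant volume).
W_total = 6150 + 0 = 6150 J.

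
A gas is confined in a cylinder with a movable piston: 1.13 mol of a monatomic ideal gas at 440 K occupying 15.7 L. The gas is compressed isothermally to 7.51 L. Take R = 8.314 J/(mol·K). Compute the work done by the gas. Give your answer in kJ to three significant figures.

Isothermal: W = nRT ln(V₂/V₁).
W = (1.13)(8.314)(440) × ln(7.51/15.7)
  = 4134 × -0.7374
W_by_gas = -3048 J.

W ≈ -3.05 kJ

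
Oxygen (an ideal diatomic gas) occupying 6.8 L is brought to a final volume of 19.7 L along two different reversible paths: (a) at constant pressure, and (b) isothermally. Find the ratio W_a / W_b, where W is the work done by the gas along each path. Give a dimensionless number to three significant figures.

Path (a) isobaric: W = P₁(V₂ − V₁) → W_a/(P₁V₁) = 1.897.
Path (b) isothermal: W = P₁V₁ ln(V₂/V₁) → W_b/(P₁V₁) = 1.064.
W_a / W_b = 1.897 / 1.064 = 1.783.

W_a / W_b ≈ 1.78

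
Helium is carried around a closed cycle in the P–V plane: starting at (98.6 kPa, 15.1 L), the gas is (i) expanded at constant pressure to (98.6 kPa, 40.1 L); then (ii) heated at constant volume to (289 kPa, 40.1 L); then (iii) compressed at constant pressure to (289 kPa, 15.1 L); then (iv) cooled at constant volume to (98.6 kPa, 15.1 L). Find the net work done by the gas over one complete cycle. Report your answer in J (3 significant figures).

Constant-volume legs do no work.
W(i) = (98.6)(40.1 − 15.1) = 2465 J; W(iii) = (289)(15.1 − 40.1) = -7225 J.
W_net = 2465 − 7225 = -4760 J (the counter-clockwise enclosed area).

W_net ≈ -4760 J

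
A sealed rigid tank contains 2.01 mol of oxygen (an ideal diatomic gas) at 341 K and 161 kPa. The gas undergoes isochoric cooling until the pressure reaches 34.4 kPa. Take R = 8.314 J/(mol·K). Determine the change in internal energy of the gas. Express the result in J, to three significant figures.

Constant volume ⇒ W = 0, so Q = ΔU = nCᵥΔT with Cᵥ = 5R/2 = 20.79 J/(mol·K).
At constant V, T₂/T₁ = P₂/P₁ ⇒ ΔT = T₁(P₂/P₁ − 1) = 341·(34.4/161 − 1) = -268.1 K.
ΔU = (2.01)(20.79)(-268.1) = -11202 J.

ΔU ≈ -11200 J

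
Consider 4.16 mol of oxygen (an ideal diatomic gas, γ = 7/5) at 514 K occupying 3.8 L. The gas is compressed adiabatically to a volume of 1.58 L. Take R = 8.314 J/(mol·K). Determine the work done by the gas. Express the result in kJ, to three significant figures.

Adiabatic: TV^(γ−1) = const with γ = 7/5.
T₂ = T₁ (V₁/V₂)^(γ−1) = 514 × (3.8/1.58)^0.4 = 514 × 1.421 = 730.2 K.
W_by = nCᵥ(T₁ − T₂) = (4.16)(20.79)(514 − 730.2) = -18690 J.

W ≈ -18.7 kJ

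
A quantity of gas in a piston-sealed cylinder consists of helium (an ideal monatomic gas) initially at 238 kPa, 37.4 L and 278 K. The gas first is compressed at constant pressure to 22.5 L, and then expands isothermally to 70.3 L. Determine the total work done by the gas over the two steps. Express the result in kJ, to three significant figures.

W_total ≈ 2.55 kJ

Step 1 (isobaric): W = PΔV = (238 kPa)(22.5 − 37.4 L) = -3546 J.
After step 1: P = 238 kPa, V = 22.5 L, T = 167.2 K.
Step 2 (isothermal): W = P₁V₁ ln(V₂/V₁) = (5355) ln(70.3/22.5) = 6101 J.
W_total = -3546 + 6101 = 2555 J.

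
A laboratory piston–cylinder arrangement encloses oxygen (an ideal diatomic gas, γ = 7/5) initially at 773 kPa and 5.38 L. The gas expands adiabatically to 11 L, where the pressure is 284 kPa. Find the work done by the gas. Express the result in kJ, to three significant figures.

Adiabatic: W = (P₁V₁ − P₂V₂)/(γ − 1) with γ = 7/5.
P₁V₁ = 4159 J, P₂V₂ = 3124 J.
W = (4159 − 3124) / 0.4 = 2587 J.

W ≈ 2.59 kJ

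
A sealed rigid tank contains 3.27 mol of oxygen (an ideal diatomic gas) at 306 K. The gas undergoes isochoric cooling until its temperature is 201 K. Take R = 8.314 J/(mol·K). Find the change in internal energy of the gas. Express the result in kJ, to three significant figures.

Constant volume ⇒ W = 0, so Q = ΔU = nCᵥΔT with Cᵥ = 5R/2 = 20.79 J/(mol·K).
ΔU = (3.27)(20.79)(201 − 306) = -7137 J.

ΔU ≈ -7.14 kJ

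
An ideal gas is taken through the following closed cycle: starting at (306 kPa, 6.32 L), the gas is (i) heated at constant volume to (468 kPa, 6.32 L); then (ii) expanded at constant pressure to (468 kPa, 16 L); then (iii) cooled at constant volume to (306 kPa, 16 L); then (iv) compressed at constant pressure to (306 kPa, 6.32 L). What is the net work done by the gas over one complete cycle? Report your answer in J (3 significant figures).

Constant-volume legs do no work.
W(ii) = (468)(16 − 6.32) = 4530 J; W(iv) = (306)(6.32 − 16) = -2962 J.
W_net = 4530 − 2962 = 1568 J (the clockwise enclosed area).

W_net ≈ 1570 J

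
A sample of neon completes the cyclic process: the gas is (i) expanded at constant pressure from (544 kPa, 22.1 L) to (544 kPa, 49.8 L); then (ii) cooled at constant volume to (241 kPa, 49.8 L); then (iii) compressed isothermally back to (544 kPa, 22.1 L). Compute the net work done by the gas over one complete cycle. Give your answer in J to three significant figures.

W_net ≈ 5320 J

Leg (i): W = PΔV = (544)(49.8 − 22.1) = 15069 J.
Leg (ii): W = 0.
Leg (iii): W = PᵢVᵢ ln(V_f/Vᵢ) = (12002) ln(22.1/49.8) = -9751 J.
W_net = 15069 − 9751 = 5318 J.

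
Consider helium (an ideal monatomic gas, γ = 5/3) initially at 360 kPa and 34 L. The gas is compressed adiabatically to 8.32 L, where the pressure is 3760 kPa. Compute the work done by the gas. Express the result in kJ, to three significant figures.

W ≈ -28.6 kJ

Adiabatic: W = (P₁V₁ − P₂V₂)/(γ − 1) with γ = 5/3.
P₁V₁ = 12240 J, P₂V₂ = 31283 J.
W = (12240 − 31283) / 0.6667 = -28565 J.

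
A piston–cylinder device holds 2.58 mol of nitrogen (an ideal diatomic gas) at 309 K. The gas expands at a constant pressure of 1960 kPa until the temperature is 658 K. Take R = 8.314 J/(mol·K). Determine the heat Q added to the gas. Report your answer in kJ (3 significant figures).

Isobaric: W = nRΔT = (2.58)(8.314)(349) = 7486 J.
ΔU = nCᵥΔT with Cᵥ = 5R/2: ΔU = (2.58)(20.79)(349) = 18715 J.
Q = ΔU + W = 18715 + 7486 = 26201 J.

Q ≈ 26.2 kJ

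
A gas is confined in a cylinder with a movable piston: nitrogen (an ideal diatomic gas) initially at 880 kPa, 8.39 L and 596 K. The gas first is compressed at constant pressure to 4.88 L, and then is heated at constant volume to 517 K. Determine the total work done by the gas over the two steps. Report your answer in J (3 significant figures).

Step 1 (isobaric): W = PΔV = (880 kPa)(4.88 − 8.39 L) = -3089 J.
Step 2 (isochoric): W = 0 (constant volume).
W_total = -3089 + 0 = -3089 J.

W_total ≈ -3090 J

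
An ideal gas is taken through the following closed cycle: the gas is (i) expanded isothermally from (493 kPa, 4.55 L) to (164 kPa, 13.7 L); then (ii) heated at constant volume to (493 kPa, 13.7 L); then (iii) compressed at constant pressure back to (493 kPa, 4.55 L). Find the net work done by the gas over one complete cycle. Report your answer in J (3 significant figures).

W_net ≈ -2040 J

Leg (i): W = PᵢVᵢ ln(V_f/Vᵢ) = (2243) ln(13.7/4.55) = 2473 J.
Leg (ii): W = 0.
Leg (iii): W = PΔV = (493)(4.55 − 13.7) = -4511 J.
W_net = 2473 − 4511 = -2038 J.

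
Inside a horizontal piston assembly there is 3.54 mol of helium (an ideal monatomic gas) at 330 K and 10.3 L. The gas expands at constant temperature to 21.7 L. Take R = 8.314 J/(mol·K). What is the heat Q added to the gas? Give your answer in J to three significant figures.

Isothermal ⇒ ΔU = 0, so Q = W = nRT ln(V₂/V₁).
Q = (3.54)(8.314)(330) ln(21.7/10.3) = 9712 × 0.7452 = 7237 J.

Q ≈ 7240 J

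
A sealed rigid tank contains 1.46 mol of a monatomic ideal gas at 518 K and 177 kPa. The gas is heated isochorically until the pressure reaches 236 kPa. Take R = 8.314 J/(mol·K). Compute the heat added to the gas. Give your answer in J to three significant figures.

Constant volume ⇒ W = 0, so Q = ΔU = nCᵥΔT with Cᵥ = 3R/2 = 12.47 J/(mol·K).
At constant V, T₂/T₁ = P₂/P₁ ⇒ ΔT = T₁(P₂/P₁ − 1) = 518·(236/177 − 1) = 172.7 K.
ΔU = (1.46)(12.47)(172.7) = 3144 J.

Q ≈ 3140 J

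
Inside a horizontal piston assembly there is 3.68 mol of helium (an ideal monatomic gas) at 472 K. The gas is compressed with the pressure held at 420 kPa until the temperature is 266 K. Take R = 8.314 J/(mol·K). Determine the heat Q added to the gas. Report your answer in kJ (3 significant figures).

Q ≈ -15.8 kJ

Isobaric: W = nRΔT = (3.68)(8.314)(-206) = -6303 J.
ΔU = nCᵥΔT with Cᵥ = 3R/2: ΔU = (3.68)(12.47)(-206) = -9454 J.
Q = ΔU + W = -9454 − 6303 = -15757 J.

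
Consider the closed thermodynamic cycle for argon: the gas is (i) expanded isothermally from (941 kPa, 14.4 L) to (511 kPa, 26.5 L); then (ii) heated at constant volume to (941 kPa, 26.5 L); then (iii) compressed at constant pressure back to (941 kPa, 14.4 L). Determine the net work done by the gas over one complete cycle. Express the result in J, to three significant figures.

Leg (i): W = PᵢVᵢ ln(V_f/Vᵢ) = (13550) ln(26.5/14.4) = 8265 J.
Leg (ii): W = 0.
Leg (iii): W = PΔV = (941)(14.4 − 26.5) = -11386 J.
W_net = 8265 − 11386 = -3121 J.

W_net ≈ -3120 J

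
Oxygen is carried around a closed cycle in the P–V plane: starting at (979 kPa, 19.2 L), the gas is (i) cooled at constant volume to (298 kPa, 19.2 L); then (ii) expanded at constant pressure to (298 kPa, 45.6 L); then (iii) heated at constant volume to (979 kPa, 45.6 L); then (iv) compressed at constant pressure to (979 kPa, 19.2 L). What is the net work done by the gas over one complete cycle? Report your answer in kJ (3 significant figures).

W_net ≈ -18.0 kJ

Constant-volume legs do no work.
W(ii) = (298)(45.6 − 19.2) = 7867 J; W(iv) = (979)(19.2 − 45.6) = -25846 J.
W_net = 7867 − 25846 = -17978 J (the counter-clockwise enclosed area).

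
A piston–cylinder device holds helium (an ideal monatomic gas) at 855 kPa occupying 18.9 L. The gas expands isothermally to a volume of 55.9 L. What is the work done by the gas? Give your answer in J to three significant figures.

W ≈ 17500 J

Isothermal: W = nRT ln(V₂/V₁) = P₁V₁ ln(V₂/V₁).
P₁V₁ = (855 kPa)(18.9 L) = 16159 J.
W = 16159 × ln(55.9/18.9) = 16159 × 1.084
W_by_gas = 17523 J.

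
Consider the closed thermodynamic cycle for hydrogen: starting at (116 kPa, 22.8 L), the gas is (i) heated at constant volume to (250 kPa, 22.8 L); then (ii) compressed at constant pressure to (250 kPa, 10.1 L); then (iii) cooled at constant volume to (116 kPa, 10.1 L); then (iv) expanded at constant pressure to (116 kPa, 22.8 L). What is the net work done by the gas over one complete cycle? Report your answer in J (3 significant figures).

W_net ≈ -1700 J

Constant-volume legs do no work.
W(ii) = (250)(10.1 − 22.8) = -3175 J; W(iv) = (116)(22.8 − 10.1) = 1473 J.
W_net = -3175 + 1473 = -1702 J (the counter-clockwise enclosed area).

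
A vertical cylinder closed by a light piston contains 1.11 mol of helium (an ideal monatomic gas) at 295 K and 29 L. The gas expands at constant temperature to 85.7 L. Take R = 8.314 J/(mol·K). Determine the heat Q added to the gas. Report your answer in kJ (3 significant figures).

Isothermal ⇒ ΔU = 0, so Q = W = nRT ln(V₂/V₁).
Q = (1.11)(8.314)(295) ln(85.7/29) = 2722 × 1.084 = 2950 J.

Q ≈ 2.95 kJ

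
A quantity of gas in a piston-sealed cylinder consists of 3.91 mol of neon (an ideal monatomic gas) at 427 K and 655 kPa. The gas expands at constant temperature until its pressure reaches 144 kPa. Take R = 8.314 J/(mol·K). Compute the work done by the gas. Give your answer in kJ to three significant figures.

W ≈ 21.0 kJ

Isothermal process: W = nRT ln(V₂/V₁) = nRT ln(P₁/P₂).
W = (3.91)(8.314)(427) × ln(655/144)
  = 13881 × ln(4.549) = 13881 × 1.515
W_by_gas = 21027 J.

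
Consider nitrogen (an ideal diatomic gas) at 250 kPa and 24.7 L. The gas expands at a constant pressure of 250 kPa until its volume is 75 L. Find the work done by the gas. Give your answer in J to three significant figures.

Isobaric: W = P ΔV.
W = (250 kPa)(75 − 24.7 L) = (250)(50.3) = 12575 J.

W ≈ 12600 J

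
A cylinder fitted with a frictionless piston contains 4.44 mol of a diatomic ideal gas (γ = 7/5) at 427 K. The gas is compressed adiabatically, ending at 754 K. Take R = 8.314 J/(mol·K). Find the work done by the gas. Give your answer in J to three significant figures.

W ≈ -30200 J

Adiabatic ⇒ Q = 0, so W_by = −ΔU = nCᵥ(T₁ − T₂).
Cᵥ = 5R/2 = 20.79 J/(mol·K).
W = (4.44)(20.79)(427 − 754) = -30177 J.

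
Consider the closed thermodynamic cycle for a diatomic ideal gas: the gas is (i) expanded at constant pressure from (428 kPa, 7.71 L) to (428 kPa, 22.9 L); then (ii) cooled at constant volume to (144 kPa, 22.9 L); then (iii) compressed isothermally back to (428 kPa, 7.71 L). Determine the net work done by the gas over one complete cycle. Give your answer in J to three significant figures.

W_net ≈ 2910 J

Leg (i): W = PΔV = (428)(22.9 − 7.71) = 6501 J.
Leg (ii): W = 0.
Leg (iii): W = PᵢVᵢ ln(V_f/Vᵢ) = (3298) ln(7.71/22.9) = -3590 J.
W_net = 6501 − 3590 = 2911 J.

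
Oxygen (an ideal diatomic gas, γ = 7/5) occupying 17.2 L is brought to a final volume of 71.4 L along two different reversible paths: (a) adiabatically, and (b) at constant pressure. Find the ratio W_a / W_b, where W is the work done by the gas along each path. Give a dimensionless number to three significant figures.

Path (a) adiabatic: W = P₁V₁(1 − (V₁/V₂)^(γ−1))/(γ−1) → W_a/(P₁V₁) = 1.085.
Path (b) isobaric: W = P₁(V₂ − V₁) → W_b/(P₁V₁) = 3.151.
W_a / W_b = 1.085 / 3.151 = 0.3444.

W_a / W_b ≈ 0.344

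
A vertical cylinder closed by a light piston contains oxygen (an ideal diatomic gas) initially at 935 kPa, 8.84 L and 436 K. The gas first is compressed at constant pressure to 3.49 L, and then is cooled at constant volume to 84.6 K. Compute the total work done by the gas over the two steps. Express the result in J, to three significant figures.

Step 1 (isobaric): W = PΔV = (935 kPa)(3.49 − 8.84 L) = -5002 J.
Step 2 (isochoric): W = 0 (constant volume).
W_total = -5002 + 0 = -5002 J.

W_total ≈ -5000 J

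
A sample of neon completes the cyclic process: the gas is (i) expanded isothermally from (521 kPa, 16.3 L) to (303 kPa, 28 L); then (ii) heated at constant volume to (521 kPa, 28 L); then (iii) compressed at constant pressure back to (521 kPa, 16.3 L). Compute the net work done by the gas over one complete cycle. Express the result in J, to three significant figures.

Leg (i): W = PᵢVᵢ ln(V_f/Vᵢ) = (8492) ln(28/16.3) = 4595 J.
Leg (ii): W = 0.
Leg (iii): W = PΔV = (521)(16.3 − 28) = -6096 J.
W_net = 4595 − 6096 = -1501 J.

W_net ≈ -1500 J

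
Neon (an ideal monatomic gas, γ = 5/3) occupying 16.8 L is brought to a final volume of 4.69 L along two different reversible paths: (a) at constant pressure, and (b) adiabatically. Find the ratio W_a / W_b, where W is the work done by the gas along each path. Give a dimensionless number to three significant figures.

W_a / W_b ≈ 0.358

Path (a) isobaric: W = P₁(V₂ − V₁) → W_a/(P₁V₁) = -0.7208.
Path (b) adiabatic: W = P₁V₁(1 − (V₁/V₂)^(γ−1))/(γ−1) → W_b/(P₁V₁) = -2.012.
W_a / W_b = -0.7208 / -2.012 = 0.3583.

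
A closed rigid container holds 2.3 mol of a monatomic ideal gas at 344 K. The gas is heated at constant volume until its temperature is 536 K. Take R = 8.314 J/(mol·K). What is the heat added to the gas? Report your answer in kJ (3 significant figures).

Q ≈ 5.51 kJ

Constant volume ⇒ W = 0, so Q = ΔU = nCᵥΔT with Cᵥ = 3R/2 = 12.47 J/(mol·K).
ΔU = (2.3)(12.47)(536 − 344) = 5507 J.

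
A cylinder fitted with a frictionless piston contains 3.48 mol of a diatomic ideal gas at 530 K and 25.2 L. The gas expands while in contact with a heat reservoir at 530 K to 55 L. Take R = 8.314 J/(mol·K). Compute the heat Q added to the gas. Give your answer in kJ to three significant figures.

Q ≈ 12.0 kJ

Isothermal ⇒ ΔU = 0, so Q = W = nRT ln(V₂/V₁).
Q = (3.48)(8.314)(530) ln(55/25.2) = 15334 × 0.7805 = 11968 J.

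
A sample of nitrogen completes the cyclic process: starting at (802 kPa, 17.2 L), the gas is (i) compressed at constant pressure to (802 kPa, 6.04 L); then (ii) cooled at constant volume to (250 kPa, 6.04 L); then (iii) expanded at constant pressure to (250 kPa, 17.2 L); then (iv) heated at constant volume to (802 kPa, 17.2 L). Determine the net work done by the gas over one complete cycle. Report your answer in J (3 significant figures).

Constant-volume legs do no work.
W(i) = (802)(6.04 − 17.2) = -8950 J; W(iii) = (250)(17.2 − 6.04) = 2790 J.
W_net = -8950 + 2790 = -6160 J (the counter-clockwise enclosed area).

W_net ≈ -6160 J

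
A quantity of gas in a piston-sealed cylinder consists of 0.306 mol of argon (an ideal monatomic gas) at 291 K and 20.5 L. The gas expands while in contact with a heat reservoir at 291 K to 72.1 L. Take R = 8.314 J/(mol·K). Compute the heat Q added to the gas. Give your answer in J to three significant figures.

Isothermal ⇒ ΔU = 0, so Q = W = nRT ln(V₂/V₁).
Q = (0.306)(8.314)(291) ln(72.1/20.5) = 740.3 × 1.258 = 931.1 J.

Q ≈ 931 J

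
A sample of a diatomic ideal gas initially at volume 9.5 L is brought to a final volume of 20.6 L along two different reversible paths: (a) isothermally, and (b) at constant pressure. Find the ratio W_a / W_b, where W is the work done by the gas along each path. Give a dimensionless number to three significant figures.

Path (a) isothermal: W = P₁V₁ ln(V₂/V₁) → W_a/(P₁V₁) = 0.774.
Path (b) isobaric: W = P₁(V₂ − V₁) → W_b/(P₁V₁) = 1.168.
W_a / W_b = 0.774 / 1.168 = 0.6624.

W_a / W_b ≈ 0.662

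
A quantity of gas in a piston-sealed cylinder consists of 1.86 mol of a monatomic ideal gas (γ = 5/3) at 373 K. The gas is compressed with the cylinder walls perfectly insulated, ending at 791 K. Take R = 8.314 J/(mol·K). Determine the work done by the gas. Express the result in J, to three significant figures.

W ≈ -9700 J

Adiabatic ⇒ Q = 0, so W_by = −ΔU = nCᵥ(T₁ − T₂).
Cᵥ = 3R/2 = 12.47 J/(mol·K).
W = (1.86)(12.47)(373 − 791) = -9696 J.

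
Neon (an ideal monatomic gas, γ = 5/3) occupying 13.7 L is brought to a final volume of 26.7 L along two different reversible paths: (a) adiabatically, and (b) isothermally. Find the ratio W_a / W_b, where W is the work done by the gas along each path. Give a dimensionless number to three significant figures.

W_a / W_b ≈ 0.807

Path (a) adiabatic: W = P₁V₁(1 − (V₁/V₂)^(γ−1))/(γ−1) → W_a/(P₁V₁) = 0.5386.
Path (b) isothermal: W = P₁V₁ ln(V₂/V₁) → W_b/(P₁V₁) = 0.6673.
W_a / W_b = 0.5386 / 0.6673 = 0.8072.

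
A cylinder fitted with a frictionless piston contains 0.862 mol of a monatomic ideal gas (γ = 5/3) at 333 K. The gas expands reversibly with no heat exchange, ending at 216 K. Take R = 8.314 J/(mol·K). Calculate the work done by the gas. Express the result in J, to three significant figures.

Adiabatic ⇒ Q = 0, so W_by = −ΔU = nCᵥ(T₁ − T₂).
Cᵥ = 3R/2 = 12.47 J/(mol·K).
W = (0.862)(12.47)(333 − 216) = 1258 J.

W ≈ 1260 J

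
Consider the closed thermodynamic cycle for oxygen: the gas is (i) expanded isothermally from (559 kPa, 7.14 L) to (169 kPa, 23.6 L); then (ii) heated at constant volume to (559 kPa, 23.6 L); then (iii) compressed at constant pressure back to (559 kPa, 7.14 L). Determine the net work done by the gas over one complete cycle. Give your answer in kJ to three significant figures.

Leg (i): W = PᵢVᵢ ln(V_f/Vᵢ) = (3991) ln(23.6/7.14) = 4772 J.
Leg (ii): W = 0.
Leg (iii): W = PΔV = (559)(7.14 − 23.6) = -9201 J.
W_net = 4772 − 9201 = -4429 J.

W_net ≈ -4.43 kJ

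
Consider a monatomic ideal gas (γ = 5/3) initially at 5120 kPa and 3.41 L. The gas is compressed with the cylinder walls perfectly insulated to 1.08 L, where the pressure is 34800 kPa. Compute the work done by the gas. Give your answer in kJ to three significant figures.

Adiabatic: W = (P₁V₁ − P₂V₂)/(γ − 1) with γ = 5/3.
P₁V₁ = 17459 J, P₂V₂ = 37584 J.
W = (17459 − 37584) / 0.6667 = -30187 J.

W ≈ -30.2 kJ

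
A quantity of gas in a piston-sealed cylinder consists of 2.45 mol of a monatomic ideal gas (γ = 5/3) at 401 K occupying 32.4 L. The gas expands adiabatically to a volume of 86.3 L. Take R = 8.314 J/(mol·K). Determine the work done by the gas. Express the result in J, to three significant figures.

Adiabatic: TV^(γ−1) = const with γ = 5/3.
T₂ = T₁ (V₁/V₂)^(γ−1) = 401 × (32.4/86.3)^0.667 = 401 × 0.5204 = 208.7 K.
W_by = nCᵥ(T₁ − T₂) = (2.45)(12.47)(401 − 208.7) = 5876 J.

W ≈ 5880 J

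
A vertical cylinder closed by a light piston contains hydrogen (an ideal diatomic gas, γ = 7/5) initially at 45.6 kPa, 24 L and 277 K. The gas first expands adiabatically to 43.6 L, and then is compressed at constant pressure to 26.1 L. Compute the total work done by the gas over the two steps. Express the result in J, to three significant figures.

Step 1 (adiabatic): W = (P₁V₁ − P₂V₂)/(γ−1) = (1094 − 861.9)/0.4 = 581.2 J.
After step 1: P = 19.77 kPa, V = 43.6 L, T = 218.2 K.
Step 2 (isobaric): W = PΔV = (19.77 kPa)(26.1 − 43.6 L) = -346 J.
W_total = 581.2 − 346 = 235.3 J.

W_total ≈ 235 J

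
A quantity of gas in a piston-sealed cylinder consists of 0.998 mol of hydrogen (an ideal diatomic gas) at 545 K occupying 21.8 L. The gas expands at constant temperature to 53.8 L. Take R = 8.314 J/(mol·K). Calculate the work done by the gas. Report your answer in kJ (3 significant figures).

Isothermal: W = nRT ln(V₂/V₁).
W = (0.998)(8.314)(545) × ln(53.8/21.8)
  = 4522 × 0.9034
W_by_gas = 4085 J.

W ≈ 4.09 kJ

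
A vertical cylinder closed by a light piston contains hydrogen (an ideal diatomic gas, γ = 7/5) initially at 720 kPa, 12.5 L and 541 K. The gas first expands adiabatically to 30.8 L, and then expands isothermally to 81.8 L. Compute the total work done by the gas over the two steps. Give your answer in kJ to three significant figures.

Step 1 (adiabatic): W = (P₁V₁ − P₂V₂)/(γ−1) = (9000 − 6275)/0.4 = 6813 J.
After step 1: P = 203.7 kPa, V = 30.8 L, T = 377.2 K.
Step 2 (isothermal): W = P₁V₁ ln(V₂/V₁) = (6275) ln(81.8/30.8) = 6129 J.
W_total = 6813 + 6129 = 12942 J.

W_total ≈ 12.9 kJ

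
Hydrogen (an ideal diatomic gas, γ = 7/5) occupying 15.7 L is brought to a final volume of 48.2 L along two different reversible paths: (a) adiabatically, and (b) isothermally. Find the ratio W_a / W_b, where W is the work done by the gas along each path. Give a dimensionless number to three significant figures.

Path (a) adiabatic: W = P₁V₁(1 − (V₁/V₂)^(γ−1))/(γ−1) → W_a/(P₁V₁) = 0.9038.
Path (b) isothermal: W = P₁V₁ ln(V₂/V₁) → W_b/(P₁V₁) = 1.122.
W_a / W_b = 0.9038 / 1.122 = 0.8058.

W_a / W_b ≈ 0.806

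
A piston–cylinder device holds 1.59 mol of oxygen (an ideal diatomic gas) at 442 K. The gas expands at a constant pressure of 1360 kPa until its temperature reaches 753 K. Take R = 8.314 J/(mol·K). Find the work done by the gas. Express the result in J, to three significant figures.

Isobaric: W = P ΔV = nR ΔT.
W = (1.59)(8.314)(753 − 442) = 4111 J.

W ≈ 4110 J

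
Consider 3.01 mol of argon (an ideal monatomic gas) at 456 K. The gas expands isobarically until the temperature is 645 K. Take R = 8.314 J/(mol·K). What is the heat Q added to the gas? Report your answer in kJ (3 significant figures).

Q ≈ 11.8 kJ

Isobaric: W = nRΔT = (3.01)(8.314)(189) = 4730 J.
ΔU = nCᵥΔT with Cᵥ = 3R/2: ΔU = (3.01)(12.47)(189) = 7095 J.
Q = ΔU + W = 7095 + 4730 = 11824 J.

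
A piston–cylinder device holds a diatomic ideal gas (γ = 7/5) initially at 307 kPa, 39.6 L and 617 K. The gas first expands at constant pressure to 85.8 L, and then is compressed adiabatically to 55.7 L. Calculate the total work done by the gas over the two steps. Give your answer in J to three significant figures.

Step 1 (isobaric): W = PΔV = (307 kPa)(85.8 − 39.6 L) = 14183 J.
After step 1: P = 307 kPa, V = 85.8 L, T = 1337 K.
Step 2 (adiabatic): W = (P₁V₁ − P₂V₂)/(γ−1) = (26341 − 31310)/0.4 = -12423 J.
W_total = 14183 − 12423 = 1761 J.

W_total ≈ 1760 J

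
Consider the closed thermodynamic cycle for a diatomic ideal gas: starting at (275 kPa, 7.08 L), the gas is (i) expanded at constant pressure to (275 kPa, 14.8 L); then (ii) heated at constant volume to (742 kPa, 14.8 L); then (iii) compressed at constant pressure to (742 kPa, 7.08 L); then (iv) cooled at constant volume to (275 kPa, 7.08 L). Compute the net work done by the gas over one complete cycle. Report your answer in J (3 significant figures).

W_net ≈ -3610 J

Constant-volume legs do no work.
W(i) = (275)(14.8 − 7.08) = 2123 J; W(iii) = (742)(7.08 − 14.8) = -5728 J.
W_net = 2123 − 5728 = -3605 J (the counter-clockwise enclosed area).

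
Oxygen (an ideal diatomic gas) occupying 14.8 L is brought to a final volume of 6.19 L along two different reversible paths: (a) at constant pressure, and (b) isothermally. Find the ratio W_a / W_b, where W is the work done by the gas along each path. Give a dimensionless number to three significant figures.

Path (a) isobaric: W = P₁(V₂ − V₁) → W_a/(P₁V₁) = -0.5818.
Path (b) isothermal: W = P₁V₁ ln(V₂/V₁) → W_b/(P₁V₁) = -0.8717.
W_a / W_b = -0.5818 / -0.8717 = 0.6674.

W_a / W_b ≈ 0.667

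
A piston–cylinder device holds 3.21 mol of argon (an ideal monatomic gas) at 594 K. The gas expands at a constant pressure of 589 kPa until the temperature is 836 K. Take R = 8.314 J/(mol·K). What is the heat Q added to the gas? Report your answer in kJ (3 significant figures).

Isobaric: W = nRΔT = (3.21)(8.314)(242) = 6458 J.
ΔU = nCᵥΔT with Cᵥ = 3R/2: ΔU = (3.21)(12.47)(242) = 9688 J.
Q = ΔU + W = 9688 + 6458 = 16146 J.

Q ≈ 16.1 kJ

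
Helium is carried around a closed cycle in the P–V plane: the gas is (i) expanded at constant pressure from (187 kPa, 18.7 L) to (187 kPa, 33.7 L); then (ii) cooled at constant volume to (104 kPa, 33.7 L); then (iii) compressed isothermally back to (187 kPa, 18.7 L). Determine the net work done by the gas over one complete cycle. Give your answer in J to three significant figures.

W_net ≈ 741 J

Leg (i): W = PΔV = (187)(33.7 − 18.7) = 2805 J.
Leg (ii): W = 0.
Leg (iii): W = PᵢVᵢ ln(V_f/Vᵢ) = (3505) ln(18.7/33.7) = -2064 J.
W_net = 2805 − 2064 = 740.8 J.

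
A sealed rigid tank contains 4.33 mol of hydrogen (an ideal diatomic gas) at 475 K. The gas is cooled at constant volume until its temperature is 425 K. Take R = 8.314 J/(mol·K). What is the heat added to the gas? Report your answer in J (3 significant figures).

Q ≈ -4500 J

Constant volume ⇒ W = 0, so Q = ΔU = nCᵥΔT with Cᵥ = 5R/2 = 20.79 J/(mol·K).
ΔU = (4.33)(20.79)(425 − 475) = -4500 J.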